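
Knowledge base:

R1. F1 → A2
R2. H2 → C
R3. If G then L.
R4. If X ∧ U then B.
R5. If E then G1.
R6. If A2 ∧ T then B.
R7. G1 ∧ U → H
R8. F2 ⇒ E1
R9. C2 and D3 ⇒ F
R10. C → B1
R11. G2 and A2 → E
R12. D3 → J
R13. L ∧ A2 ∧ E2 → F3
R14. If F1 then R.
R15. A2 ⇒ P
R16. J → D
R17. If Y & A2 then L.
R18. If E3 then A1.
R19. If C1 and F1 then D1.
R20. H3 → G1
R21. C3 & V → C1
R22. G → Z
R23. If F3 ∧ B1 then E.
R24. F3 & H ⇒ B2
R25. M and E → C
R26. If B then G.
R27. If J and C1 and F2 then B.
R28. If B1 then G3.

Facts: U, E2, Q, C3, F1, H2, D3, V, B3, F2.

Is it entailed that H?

A2  (by R1: F1)
C  (by R2: H2)
B1  (by R10: C)
J  (by R12: D3)
C1  (by R21: C3, V)
B  (by R27: J, C1, F2)
G  (by R26: B)
L  (by R3: G)
F3  (by R13: L, A2, E2)
E  (by R23: F3, B1)
G1  (by R5: E)
H  (by R7: G1, U)

Yes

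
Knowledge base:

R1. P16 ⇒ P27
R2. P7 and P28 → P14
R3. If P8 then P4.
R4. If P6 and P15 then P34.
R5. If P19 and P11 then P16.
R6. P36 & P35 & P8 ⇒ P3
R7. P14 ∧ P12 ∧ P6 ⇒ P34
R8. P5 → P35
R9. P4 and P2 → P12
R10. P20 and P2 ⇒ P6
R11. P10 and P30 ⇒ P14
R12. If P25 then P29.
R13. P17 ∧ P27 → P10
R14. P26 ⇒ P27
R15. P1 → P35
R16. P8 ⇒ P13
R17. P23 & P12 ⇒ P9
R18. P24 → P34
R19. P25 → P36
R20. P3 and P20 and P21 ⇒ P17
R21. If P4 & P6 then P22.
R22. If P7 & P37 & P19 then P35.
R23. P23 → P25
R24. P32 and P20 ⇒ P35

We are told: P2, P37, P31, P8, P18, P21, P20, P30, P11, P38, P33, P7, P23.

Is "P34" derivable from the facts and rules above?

No

Forward chaining from the given facts derives: P4, P12, P6, P13, P9, P22, P25, P29, P36.
Rules concluding P34: R4 needs P15; R7 needs P14; R18 needs P24 — none of these are established.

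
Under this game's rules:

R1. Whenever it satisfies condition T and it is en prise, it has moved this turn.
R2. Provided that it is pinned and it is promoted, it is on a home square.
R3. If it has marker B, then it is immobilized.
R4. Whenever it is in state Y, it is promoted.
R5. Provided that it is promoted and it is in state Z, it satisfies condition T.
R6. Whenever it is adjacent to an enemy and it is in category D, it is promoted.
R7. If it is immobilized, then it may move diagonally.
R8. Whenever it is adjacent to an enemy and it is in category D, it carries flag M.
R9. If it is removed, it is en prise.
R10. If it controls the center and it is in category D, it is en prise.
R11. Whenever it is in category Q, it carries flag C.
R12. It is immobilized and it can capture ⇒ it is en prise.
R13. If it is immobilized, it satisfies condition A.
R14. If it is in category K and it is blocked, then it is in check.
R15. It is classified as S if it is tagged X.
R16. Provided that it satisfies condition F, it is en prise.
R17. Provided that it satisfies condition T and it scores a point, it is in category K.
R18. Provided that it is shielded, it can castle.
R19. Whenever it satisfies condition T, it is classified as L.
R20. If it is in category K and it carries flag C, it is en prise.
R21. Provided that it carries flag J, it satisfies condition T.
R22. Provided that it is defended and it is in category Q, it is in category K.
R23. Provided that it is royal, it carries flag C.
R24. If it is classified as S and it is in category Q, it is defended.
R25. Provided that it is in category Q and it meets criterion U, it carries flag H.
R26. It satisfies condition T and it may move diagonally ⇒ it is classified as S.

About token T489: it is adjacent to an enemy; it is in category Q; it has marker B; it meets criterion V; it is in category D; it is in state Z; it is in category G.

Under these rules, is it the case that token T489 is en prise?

By R3 (it has marker B): it is immobilized.
By R6 (it is adjacent to an enemy, it is in category D): it is promoted.
By R7 (it is immobilized): it may move diagonally.
By R11 (it is in category Q): it carries flag C.
By R5 (it is promoted, it is in state Z): it satisfies condition T.
By R26 (it satisfies condition T, it may move diagonally): it is classified as S.
By R24 (it is classified as S, it is in category Q): it is defended.
By R22 (it is defended, it is in category Q): it is in category K.
By R20 (it is in category K, it carries flag C): it is en prise.

Yes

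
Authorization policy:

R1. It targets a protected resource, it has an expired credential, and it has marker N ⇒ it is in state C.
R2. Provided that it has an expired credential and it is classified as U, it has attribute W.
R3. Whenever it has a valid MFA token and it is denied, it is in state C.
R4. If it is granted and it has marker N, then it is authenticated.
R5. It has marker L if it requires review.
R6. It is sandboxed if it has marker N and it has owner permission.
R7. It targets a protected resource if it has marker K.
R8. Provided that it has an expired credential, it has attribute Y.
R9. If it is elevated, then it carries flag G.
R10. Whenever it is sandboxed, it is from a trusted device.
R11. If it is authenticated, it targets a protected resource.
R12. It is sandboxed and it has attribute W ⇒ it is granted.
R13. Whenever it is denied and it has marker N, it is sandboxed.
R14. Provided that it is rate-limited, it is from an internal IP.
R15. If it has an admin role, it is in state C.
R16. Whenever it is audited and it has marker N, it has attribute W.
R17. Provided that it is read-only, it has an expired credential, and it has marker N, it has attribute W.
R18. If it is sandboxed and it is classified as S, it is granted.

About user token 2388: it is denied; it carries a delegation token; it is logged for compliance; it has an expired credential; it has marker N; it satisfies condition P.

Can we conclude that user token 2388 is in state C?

Forward chaining from the given facts derives: has attribute Y, is sandboxed, is from a trusted device.
Rules concluding "it is in state C": R1 needs "it targets a protected resource"; R3 needs "it has a valid MFA token"; R15 needs "it has an admin role" — none of these are established.

No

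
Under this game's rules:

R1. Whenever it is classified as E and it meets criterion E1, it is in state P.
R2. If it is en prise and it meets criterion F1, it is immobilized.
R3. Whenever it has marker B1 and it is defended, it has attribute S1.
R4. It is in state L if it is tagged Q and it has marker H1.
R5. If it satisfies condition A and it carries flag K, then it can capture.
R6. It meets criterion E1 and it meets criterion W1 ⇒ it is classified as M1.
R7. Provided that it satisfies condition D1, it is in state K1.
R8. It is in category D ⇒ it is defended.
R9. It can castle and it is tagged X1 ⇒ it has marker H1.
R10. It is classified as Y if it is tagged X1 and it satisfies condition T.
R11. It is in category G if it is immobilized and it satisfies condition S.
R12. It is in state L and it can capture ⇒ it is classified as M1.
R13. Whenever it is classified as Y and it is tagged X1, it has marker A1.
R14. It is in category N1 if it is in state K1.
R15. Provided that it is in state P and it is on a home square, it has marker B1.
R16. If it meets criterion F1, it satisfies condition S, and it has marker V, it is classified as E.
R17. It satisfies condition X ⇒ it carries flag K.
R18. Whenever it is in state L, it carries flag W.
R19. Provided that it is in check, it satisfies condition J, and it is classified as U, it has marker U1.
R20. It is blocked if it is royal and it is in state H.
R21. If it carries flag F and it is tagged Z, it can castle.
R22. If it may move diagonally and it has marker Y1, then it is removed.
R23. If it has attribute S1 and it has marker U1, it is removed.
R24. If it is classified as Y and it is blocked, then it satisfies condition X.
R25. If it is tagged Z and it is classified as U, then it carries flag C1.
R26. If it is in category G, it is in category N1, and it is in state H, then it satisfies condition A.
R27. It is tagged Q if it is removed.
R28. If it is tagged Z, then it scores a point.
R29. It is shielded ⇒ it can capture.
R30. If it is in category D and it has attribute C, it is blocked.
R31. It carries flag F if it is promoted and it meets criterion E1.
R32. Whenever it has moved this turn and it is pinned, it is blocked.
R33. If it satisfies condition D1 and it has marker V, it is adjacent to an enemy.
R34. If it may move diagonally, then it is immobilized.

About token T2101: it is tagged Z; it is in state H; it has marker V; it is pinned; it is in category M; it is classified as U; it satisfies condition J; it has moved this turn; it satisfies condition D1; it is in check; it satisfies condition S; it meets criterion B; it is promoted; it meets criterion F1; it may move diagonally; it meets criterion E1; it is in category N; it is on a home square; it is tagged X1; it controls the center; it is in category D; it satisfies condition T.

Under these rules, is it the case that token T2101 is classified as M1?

By R7 (it satisfies condition D1): it is in state K1.
By R8 (it is in category D): it is defended.
By R10 (it is tagged X1, it satisfies condition T): it is classified as Y.
By R14 (it is in state K1): it is in category N1.
By R16 (it meets criterion F1, it satisfies condition S, it has marker V): it is classified as E.
By R19 (it is in check, it satisfies condition J, it is classified as U): it has marker U1.
By R31 (it is promoted, it meets criterion E1): it carries flag F.
By R32 (it has moved this turn, it is pinned): it is blocked.
By R34 (it may move diagonally): it is immobilized.
By R1 (it is classified as E, it meets criterion E1): it is in state P.
By R11 (it is immobilized, it satisfies condition S): it is in category G.
By R15 (it is in state P, it is on a home square): it has marker B1.
By R21 (it carries flag F, it is tagged Z): it can castle.
By R24 (it is classified as Y, it is blocked): it satisfies condition X.
By R26 (it is in category G, it is in category N1, it is in state H): it satisfies condition A.
By R3 (it has marker B1, it is defended): it has attribute S1.
By R9 (it can castle, it is tagged X1): it has marker H1.
By R17 (it satisfies condition X): it carries flag K.
By R23 (it has attribute S1, it has marker U1): it is removed.
By R27 (it is removed): it is tagged Q.
By R4 (it is tagged Q, it has marker H1): it is in state L.
By R5 (it satisfies condition A, it carries flag K): it can capture.
By R12 (it is in state L, it can capture): it is classified as M1.

Yes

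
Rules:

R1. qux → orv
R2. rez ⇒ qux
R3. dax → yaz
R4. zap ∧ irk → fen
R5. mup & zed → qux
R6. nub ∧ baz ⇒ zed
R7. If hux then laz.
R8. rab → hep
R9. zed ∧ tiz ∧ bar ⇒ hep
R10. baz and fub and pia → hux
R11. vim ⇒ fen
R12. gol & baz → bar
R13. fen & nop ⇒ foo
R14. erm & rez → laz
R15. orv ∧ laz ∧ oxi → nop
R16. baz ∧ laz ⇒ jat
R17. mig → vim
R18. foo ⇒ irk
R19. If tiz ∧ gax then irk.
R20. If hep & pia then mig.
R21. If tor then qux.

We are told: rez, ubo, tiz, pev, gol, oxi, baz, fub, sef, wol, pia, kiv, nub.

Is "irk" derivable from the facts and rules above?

Yes

qux  (by R2: rez)
zed  (by R6: nub, baz)
hux  (by R10: baz, fub, pia)
bar  (by R12: gol, baz)
orv  (by R1: qux)
laz  (by R7: hux)
hep  (by R9: zed, tiz, bar)
nop  (by R15: orv, laz, oxi)
mig  (by R20: hep, pia)
vim  (by R17: mig)
fen  (by R11: vim)
foo  (by R13: fen, nop)
irk  (by R18: foo)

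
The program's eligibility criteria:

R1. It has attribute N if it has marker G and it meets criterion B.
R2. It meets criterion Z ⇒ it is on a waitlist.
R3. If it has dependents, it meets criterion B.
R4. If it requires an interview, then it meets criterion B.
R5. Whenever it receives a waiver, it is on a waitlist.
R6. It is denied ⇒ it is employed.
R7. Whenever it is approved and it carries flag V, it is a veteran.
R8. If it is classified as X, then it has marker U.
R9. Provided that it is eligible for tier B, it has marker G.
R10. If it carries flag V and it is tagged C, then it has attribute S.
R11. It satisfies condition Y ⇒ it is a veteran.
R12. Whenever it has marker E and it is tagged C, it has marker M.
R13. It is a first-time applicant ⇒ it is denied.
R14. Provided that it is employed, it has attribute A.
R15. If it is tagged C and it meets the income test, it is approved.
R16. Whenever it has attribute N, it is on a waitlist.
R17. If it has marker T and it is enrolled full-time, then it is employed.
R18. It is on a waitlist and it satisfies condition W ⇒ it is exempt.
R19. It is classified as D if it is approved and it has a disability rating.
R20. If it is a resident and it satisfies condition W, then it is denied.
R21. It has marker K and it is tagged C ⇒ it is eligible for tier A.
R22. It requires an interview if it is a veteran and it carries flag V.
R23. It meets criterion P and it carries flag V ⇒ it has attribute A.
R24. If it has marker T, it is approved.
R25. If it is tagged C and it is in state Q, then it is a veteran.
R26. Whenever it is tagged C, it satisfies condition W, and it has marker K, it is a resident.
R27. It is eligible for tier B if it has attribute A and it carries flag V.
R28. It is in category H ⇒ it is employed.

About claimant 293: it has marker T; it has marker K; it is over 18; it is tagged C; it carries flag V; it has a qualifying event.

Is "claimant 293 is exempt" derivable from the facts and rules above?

Forward chaining from the given facts derives: has attribute S, is eligible for tier A, is approved, is a veteran, requires an interview, meets criterion B.
The only rule concluding "it is exempt" is R18, which needs "it is on a waitlist"; that is never established.

No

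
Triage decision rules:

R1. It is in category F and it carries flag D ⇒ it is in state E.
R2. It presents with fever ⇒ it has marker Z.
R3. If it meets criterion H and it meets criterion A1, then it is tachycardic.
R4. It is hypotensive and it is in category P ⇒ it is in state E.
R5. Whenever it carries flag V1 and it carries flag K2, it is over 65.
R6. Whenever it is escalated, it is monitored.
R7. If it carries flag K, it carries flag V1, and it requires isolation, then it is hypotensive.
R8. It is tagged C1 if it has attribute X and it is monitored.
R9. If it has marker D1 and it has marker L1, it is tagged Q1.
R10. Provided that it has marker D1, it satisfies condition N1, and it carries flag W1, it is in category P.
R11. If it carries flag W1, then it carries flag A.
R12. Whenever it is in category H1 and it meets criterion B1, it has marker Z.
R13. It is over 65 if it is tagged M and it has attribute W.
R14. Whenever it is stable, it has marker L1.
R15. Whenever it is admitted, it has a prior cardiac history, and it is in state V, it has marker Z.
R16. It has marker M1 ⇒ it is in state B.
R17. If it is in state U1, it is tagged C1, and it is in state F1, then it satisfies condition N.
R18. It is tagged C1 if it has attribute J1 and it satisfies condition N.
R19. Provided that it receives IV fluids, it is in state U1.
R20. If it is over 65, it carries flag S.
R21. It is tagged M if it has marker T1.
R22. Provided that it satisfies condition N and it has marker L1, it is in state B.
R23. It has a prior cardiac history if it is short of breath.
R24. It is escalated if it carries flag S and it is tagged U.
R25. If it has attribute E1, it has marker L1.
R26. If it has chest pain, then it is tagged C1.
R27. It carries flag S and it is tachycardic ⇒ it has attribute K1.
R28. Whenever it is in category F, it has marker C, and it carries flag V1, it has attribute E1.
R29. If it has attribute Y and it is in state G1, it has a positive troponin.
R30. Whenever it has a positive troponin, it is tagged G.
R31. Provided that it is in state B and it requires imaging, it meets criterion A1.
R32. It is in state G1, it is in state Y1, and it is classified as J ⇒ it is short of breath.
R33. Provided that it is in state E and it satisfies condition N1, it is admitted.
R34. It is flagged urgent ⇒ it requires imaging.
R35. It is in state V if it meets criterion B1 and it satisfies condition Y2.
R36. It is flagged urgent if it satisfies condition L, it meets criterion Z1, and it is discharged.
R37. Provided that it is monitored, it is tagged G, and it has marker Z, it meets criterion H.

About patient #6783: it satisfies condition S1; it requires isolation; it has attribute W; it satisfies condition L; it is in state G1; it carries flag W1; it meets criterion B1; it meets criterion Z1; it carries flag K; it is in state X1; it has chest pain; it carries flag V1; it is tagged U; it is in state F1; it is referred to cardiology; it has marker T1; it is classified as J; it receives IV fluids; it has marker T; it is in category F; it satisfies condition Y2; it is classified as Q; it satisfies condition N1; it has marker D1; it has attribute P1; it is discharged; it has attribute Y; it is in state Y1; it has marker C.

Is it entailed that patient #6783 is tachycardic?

Yes

By R7 (it carries flag K, it carries flag V1, it requires isolation): it is hypotensive.
By R10 (it has marker D1, it satisfies condition N1, it carries flag W1): it is in category P.
By R19 (it receives IV fluids): it is in state U1.
By R21 (it has marker T1): it is tagged M.
By R26 (it has chest pain): it is tagged C1.
By R28 (it is in category F, it has marker C, it carries flag V1): it has attribute E1.
By R29 (it has attribute Y, it is in state G1): it has a positive troponin.
By R30 (it has a positive troponin): it is tagged G.
By R32 (it is in state G1, it is in state Y1, it is classified as J): it is short of breath.
By R35 (it meets criterion B1, it satisfies condition Y2): it is in state V.
By R36 (it satisfies condition L, it meets criterion Z1, it is discharged): it is flagged urgent.
By R4 (it is hypotensive, it is in category P): it is in state E.
By R13 (it is tagged M, it has attribute W): it is over 65.
By R17 (it is in state U1, it is tagged C1, it is in state F1): it satisfies condition N.
By R20 (it is over 65): it carries flag S.
By R23 (it is short of breath): it has a prior cardiac history.
By R24 (it carries flag S, it is tagged U): it is escalated.
By R25 (it has attribute E1): it has marker L1.
By R33 (it is in state E, it satisfies condition N1): it is admitted.
By R34 (it is flagged urgent): it requires imaging.
By R6 (it is escalated): it is monitored.
By R15 (it is admitted, it has a prior cardiac history, it is in state V): it has marker Z.
By R22 (it satisfies condition N, it has marker L1): it is in state B.
By R31 (it is in state B, it requires imaging): it meets criterion A1.
By R37 (it is monitored, it is tagged G, it has marker Z): it meets criterion H.
By R3 (it meets criterion H, it meets criterion A1): it is tachycardic.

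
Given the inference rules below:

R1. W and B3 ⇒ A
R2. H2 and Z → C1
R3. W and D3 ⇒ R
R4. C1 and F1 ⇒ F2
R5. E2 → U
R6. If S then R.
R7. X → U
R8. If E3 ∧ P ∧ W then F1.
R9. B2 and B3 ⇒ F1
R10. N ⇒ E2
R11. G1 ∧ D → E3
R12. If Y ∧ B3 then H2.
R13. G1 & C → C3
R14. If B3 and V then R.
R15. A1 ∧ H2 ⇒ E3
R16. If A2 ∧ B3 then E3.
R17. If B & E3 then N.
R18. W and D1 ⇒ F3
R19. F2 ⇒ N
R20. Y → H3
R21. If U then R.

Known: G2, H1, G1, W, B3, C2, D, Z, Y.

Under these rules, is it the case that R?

Forward chaining from the given facts derives: A, E3, H2, H3, C1.
Rules concluding R: R3 needs D3; R6 needs S; R14 needs V; R21 needs U — none of these are established.

No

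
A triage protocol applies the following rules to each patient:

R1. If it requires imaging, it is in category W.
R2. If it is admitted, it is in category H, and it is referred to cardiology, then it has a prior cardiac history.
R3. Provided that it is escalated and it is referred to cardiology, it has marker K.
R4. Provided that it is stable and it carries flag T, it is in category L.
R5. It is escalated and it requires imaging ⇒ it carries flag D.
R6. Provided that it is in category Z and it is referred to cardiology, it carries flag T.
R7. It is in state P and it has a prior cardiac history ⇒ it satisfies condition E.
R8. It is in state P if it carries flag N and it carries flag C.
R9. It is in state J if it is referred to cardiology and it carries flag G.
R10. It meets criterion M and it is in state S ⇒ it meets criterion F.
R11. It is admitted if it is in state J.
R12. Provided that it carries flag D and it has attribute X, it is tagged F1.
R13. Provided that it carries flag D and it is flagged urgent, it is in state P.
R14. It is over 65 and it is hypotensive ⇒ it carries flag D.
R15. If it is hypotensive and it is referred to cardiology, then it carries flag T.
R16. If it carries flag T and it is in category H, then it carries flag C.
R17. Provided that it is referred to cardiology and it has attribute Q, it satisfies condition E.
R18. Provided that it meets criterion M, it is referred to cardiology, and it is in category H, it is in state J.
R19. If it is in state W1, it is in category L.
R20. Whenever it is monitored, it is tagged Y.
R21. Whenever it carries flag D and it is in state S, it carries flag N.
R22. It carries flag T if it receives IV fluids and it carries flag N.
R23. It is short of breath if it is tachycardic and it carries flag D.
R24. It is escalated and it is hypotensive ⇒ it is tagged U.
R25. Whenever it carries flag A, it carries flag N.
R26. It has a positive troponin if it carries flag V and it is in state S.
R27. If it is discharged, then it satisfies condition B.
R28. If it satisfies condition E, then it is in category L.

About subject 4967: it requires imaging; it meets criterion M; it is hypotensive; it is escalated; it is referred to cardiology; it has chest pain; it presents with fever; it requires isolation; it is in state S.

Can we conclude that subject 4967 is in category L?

No

Forward chaining from the given facts derives: is in category W, has marker K, carries flag D, meets criterion F, carries flag T, carries flag N, is tagged U.
Rules concluding "it is in category L": R4 needs "it is stable"; R19 needs "it is in state W1"; R28 needs "it satisfies condition E" — none of these are established.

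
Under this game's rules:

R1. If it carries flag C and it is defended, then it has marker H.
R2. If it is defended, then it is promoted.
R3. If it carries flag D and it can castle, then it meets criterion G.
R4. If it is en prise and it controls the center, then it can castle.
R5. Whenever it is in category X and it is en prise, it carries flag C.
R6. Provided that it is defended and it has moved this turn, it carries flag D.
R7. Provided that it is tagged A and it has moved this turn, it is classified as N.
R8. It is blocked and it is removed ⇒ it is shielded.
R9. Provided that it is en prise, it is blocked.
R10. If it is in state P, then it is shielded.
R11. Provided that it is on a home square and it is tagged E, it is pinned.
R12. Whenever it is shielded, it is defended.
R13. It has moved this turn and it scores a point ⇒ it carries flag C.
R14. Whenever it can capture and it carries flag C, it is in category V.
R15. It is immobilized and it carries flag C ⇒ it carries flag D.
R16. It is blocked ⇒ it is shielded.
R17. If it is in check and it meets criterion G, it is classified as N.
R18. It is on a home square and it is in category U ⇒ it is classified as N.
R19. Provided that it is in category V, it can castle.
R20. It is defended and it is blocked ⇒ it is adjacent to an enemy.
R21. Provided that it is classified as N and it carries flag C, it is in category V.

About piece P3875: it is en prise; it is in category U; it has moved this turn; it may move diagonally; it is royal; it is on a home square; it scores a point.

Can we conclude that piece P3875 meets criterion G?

By R9 (it is en prise): it is blocked.
By R13 (it has moved this turn, it scores a point): it carries flag C.
By R16 (it is blocked): it is shielded.
By R18 (it is on a home square, it is in category U): it is classified as N.
By R21 (it is classified as N, it carries flag C): it is in category V.
By R12 (it is shielded): it is defended.
By R19 (it is in category V): it can castle.
By R6 (it is defended, it has moved this turn): it carries flag D.
By R3 (it carries flag D, it can castle): it meets criterion G.

Yes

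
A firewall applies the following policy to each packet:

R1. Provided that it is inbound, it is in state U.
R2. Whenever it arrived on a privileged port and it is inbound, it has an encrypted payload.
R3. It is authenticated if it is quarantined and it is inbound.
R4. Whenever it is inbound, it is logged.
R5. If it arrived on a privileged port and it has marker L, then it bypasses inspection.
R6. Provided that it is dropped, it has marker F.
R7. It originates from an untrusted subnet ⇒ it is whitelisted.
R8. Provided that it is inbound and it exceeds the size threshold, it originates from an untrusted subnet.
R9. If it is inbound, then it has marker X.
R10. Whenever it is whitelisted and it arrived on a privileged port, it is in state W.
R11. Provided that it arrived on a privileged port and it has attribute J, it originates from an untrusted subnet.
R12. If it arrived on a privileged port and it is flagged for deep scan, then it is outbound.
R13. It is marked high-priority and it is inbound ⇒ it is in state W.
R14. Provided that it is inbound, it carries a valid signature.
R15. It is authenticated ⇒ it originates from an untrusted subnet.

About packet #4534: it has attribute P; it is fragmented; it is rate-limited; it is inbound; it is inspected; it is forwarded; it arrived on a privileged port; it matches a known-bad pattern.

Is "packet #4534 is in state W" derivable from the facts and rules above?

Forward chaining from the given facts derives: is in state U, has an encrypted payload, is logged, has marker X, carries a valid signature.
Rules concluding "it is in state W": R10 needs "it is whitelisted"; R13 needs "it is marked high-priority" — none of these are established.

No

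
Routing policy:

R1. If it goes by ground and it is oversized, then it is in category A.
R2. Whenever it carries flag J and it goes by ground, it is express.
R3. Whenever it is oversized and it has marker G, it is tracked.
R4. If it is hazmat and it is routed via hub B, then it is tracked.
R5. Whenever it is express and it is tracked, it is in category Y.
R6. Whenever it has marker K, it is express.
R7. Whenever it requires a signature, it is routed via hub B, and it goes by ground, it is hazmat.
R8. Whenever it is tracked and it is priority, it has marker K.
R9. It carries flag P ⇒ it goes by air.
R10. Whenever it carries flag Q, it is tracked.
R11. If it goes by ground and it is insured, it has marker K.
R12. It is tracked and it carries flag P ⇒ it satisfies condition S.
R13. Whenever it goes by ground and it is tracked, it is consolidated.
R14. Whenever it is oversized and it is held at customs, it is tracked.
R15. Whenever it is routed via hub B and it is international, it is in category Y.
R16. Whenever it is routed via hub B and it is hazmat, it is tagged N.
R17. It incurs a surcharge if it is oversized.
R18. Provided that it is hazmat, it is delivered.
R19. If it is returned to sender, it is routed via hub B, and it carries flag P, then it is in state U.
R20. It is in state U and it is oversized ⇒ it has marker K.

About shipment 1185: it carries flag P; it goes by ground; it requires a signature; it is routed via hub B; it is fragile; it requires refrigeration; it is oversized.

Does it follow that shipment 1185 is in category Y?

Forward chaining from the given facts derives: is in category A, is hazmat, goes by air, is tagged N, incurs a surcharge, is delivered, is tracked, satisfies condition S, is consolidated.
Rules concluding "it is in category Y": R5 needs "it is express"; R15 needs "it is international" — none of these are established.

No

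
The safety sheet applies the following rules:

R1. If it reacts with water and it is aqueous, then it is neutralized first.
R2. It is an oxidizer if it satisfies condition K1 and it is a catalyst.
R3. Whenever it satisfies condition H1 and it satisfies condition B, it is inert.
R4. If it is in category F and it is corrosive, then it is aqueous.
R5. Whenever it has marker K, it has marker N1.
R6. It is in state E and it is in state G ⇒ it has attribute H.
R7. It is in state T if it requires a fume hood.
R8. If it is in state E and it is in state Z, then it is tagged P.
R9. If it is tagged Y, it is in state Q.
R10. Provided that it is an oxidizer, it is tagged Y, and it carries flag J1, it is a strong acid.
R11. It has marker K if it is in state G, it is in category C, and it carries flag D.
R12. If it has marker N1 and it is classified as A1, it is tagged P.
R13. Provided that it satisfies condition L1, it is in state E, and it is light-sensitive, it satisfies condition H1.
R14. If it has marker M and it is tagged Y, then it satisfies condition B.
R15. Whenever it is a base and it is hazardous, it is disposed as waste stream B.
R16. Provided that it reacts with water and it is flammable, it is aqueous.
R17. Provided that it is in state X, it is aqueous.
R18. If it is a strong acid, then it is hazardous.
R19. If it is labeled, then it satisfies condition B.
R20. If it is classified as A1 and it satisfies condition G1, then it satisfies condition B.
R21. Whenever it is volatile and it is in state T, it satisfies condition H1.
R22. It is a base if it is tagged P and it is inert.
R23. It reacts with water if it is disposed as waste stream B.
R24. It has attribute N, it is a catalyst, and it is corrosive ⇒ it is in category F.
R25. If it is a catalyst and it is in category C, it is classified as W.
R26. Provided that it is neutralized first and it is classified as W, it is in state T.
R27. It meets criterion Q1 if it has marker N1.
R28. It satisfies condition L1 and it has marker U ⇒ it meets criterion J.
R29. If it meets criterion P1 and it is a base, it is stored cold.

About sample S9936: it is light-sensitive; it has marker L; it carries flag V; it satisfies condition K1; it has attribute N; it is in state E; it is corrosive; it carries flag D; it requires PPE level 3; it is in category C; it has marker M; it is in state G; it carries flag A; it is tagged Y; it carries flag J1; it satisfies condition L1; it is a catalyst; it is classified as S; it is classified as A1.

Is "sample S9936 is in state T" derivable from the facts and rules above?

By R2 (it satisfies condition K1, it is a catalyst): it is an oxidizer.
By R10 (it is an oxidizer, it is tagged Y, it carries flag J1): it is a strong acid.
By R11 (it is in state G, it is in category C, it carries flag D): it has marker K.
By R13 (it satisfies condition L1, it is in state E, it is light-sensitive): it satisfies condition H1.
By R14 (it has marker M, it is tagged Y): it satisfies condition B.
By R18 (it is a strong acid): it is hazardous.
By R24 (it has attribute N, it is a catalyst, it is corrosive): it is in category F.
By R25 (it is a catalyst, it is in category C): it is classified as W.
By R3 (it satisfies condition H1, it satisfies condition B): it is inert.
By R4 (it is in category F, it is corrosive): it is aqueous.
By R5 (it has marker K): it has marker N1.
By R12 (it has marker N1, it is classified as A1): it is tagged P.
By R22 (it is tagged P, it is inert): it is a base.
By R15 (it is a base, it is hazardous): it is disposed as waste stream B.
By R23 (it is disposed as waste stream B): it reacts with water.
By R1 (it reacts with water, it is aqueous): it is neutralized first.
By R26 (it is neutralized first, it is classified as W): it is in state T.

Yes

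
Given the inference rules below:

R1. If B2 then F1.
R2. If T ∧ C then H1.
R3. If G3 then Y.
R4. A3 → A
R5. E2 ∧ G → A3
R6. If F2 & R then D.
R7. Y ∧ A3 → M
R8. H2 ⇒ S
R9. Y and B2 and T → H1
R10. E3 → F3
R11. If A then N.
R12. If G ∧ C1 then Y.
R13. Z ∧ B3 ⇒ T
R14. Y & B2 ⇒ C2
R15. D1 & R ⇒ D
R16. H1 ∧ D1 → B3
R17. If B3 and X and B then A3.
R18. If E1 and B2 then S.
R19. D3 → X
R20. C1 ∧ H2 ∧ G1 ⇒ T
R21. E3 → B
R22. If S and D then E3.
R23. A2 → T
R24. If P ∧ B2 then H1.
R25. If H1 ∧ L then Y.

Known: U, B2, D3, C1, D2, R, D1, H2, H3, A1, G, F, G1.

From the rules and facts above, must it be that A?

Yes

S  (by R8: H2)
Y  (by R12: G, C1)
D  (by R15: D1, R)
X  (by R19: D3)
T  (by R20: C1, H2, G1)
E3  (by R22: S, D)
H1  (by R9: Y, B2, T)
B3  (by R16: H1, D1)
B  (by R21: E3)
A3  (by R17: B3, X, B)
A  (by R4: A3)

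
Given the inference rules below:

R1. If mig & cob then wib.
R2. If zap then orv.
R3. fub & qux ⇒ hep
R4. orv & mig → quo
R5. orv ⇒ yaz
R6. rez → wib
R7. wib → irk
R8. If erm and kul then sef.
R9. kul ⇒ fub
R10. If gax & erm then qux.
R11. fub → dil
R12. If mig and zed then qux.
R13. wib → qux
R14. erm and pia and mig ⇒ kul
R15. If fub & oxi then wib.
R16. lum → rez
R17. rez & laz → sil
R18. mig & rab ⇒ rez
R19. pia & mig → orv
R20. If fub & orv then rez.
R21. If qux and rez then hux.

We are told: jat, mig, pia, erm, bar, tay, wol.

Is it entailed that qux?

Yes

kul  (by R14: erm, pia, mig)
orv  (by R19: pia, mig)
fub  (by R9: kul)
rez  (by R20: fub, orv)
wib  (by R6: rez)
qux  (by R13: wib)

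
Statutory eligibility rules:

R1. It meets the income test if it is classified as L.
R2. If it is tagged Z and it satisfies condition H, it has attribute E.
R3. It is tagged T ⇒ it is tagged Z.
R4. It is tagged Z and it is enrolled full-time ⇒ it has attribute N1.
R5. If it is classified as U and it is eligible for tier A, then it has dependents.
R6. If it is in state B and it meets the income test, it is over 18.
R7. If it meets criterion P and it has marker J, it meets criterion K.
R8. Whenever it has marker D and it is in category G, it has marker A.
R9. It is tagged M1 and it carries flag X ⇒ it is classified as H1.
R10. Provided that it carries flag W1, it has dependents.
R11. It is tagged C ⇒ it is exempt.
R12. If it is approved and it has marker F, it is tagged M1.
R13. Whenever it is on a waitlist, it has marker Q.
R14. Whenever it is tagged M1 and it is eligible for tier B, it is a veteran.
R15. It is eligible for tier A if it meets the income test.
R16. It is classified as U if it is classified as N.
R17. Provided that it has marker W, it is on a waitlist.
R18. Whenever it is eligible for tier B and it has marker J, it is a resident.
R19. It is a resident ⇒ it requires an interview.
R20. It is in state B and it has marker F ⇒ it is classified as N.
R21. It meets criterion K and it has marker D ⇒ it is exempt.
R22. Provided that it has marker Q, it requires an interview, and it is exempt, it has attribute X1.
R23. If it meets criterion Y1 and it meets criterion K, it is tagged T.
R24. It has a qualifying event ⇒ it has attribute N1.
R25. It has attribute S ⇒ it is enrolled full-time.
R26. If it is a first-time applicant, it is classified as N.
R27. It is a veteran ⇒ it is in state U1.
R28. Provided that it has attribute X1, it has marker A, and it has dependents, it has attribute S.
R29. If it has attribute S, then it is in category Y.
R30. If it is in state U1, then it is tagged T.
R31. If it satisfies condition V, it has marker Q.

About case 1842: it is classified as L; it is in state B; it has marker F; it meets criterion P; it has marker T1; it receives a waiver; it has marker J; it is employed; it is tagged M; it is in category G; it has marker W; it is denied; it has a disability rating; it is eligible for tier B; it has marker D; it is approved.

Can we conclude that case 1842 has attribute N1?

Yes

By R1 (it is classified as L): it meets the income test.
By R7 (it meets criterion P, it has marker J): it meets criterion K.
By R8 (it has marker D, it is in category G): it has marker A.
By R12 (it is approved, it has marker F): it is tagged M1.
By R14 (it is tagged M1, it is eligible for tier B): it is a veteran.
By R15 (it meets the income test): it is eligible for tier A.
By R17 (it has marker W): it is on a waitlist.
By R18 (it is eligible for tier B, it has marker J): it is a resident.
By R19 (it is a resident): it requires an interview.
By R20 (it is in state B, it has marker F): it is classified as N.
By R21 (it meets criterion K, it has marker D): it is exempt.
By R27 (it is a veteran): it is in state U1.
By R30 (it is in state U1): it is tagged T.
By R3 (it is tagged T): it is tagged Z.
By R13 (it is on a waitlist): it has marker Q.
By R16 (it is classified as N): it is classified as U.
By R22 (it has marker Q, it requires an interview, it is exempt): it has attribute X1.
By R5 (it is classified as U, it is eligible for tier A): it has dependents.
By R28 (it has attribute X1, it has marker A, it has dependents): it has attribute S.
By R25 (it has attribute S): it is enrolled full-time.
By R4 (it is tagged Z, it is enrolled full-time): it has attribute N1.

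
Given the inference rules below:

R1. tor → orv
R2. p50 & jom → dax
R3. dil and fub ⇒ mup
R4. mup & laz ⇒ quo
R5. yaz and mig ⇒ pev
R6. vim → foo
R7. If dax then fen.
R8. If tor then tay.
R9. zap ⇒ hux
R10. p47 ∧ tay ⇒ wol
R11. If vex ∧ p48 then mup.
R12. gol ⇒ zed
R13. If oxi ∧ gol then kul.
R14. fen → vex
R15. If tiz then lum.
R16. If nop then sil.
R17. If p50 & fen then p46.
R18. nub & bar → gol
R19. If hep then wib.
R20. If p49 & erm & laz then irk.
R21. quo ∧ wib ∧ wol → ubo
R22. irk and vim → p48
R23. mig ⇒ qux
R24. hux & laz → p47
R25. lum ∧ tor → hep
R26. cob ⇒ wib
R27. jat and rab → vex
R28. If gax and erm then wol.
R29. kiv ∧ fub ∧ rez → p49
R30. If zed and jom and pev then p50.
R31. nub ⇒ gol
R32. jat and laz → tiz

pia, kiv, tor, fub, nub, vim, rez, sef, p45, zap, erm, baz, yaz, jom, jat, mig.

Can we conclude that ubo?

No

Forward chaining from the given facts derives: orv, pev, foo, tay, hux, qux, p49, gol, zed, p50, dax, fen, vex, p46.
The only rule concluding ubo is R21, which needs quo; that is never established.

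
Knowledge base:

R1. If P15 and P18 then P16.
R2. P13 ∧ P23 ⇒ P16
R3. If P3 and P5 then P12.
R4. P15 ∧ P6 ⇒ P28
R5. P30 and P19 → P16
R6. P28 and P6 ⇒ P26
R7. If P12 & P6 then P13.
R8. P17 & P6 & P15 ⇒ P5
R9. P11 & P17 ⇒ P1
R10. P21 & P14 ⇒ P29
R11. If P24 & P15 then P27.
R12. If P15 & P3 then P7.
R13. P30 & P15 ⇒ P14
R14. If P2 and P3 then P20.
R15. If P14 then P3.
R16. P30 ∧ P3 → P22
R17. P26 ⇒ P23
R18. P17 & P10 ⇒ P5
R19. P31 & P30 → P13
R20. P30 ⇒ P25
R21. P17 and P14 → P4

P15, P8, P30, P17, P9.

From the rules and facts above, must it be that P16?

Forward chaining from the given facts derives: P14, P3, P22, P25, P4, P7.
Rules concluding P16: R1 needs P18; R2 needs P13; R5 needs P19 — none of these are established.

No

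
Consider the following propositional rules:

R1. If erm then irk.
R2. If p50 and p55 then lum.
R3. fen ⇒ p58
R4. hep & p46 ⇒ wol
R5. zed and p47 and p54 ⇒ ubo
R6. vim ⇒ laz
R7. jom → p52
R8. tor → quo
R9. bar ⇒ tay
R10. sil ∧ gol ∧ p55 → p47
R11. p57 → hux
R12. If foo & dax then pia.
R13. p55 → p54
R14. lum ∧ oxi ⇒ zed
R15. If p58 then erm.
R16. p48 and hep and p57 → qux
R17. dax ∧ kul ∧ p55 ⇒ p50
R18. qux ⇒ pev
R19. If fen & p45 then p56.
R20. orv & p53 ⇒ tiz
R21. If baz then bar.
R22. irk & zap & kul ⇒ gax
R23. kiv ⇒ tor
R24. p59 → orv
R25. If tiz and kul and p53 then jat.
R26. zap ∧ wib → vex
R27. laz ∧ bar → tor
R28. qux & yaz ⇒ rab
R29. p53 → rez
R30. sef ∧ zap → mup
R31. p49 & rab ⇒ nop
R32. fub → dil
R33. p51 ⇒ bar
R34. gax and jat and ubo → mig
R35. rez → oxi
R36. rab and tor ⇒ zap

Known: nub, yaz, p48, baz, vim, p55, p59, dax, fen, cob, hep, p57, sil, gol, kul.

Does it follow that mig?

Forward chaining from the given facts derives: p58, laz, p47, hux, p54, erm, qux, p50, pev, bar, orv, tor, rab, zap, irk, lum, quo, tay, gax.
The only rule concluding mig is R34, which needs jat; that is never established.

No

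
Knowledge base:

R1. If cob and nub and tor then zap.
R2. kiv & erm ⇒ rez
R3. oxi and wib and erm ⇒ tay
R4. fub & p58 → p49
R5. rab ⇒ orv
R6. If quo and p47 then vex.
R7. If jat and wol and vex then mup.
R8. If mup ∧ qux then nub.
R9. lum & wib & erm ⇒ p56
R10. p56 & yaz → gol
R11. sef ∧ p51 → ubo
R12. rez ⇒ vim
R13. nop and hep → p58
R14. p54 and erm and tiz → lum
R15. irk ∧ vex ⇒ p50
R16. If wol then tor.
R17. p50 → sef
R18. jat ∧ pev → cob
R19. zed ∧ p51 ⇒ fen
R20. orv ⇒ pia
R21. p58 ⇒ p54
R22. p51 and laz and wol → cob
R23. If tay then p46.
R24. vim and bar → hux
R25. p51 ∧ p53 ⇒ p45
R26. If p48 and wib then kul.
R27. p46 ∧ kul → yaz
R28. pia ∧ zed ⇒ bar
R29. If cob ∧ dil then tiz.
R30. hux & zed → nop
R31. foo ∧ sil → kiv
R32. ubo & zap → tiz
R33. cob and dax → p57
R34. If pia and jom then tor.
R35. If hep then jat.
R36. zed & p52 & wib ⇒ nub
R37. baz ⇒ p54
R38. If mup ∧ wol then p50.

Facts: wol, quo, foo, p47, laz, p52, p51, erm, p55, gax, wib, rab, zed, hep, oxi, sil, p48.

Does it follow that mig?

Forward chaining from the given facts derives: tay, orv, vex, tor, fen, pia, cob, p46, kul, yaz, bar, kiv, jat, nub, zap, rez, mup, vim, hux, nop, p50, p58, sef, p54, ubo, tiz, lum, p56, gol.
No rule has mig as its conclusion, and it is not among the given facts.

No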